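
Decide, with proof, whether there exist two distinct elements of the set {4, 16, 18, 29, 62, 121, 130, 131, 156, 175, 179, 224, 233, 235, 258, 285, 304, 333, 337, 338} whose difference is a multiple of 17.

Yes: 29 and 131.

Both 29 and 131 leave remainder 12 on division by 17; their difference 102 = 6·17 is a multiple of 17.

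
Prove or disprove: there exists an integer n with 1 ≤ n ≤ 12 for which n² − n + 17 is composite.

No such integer n in that range exists.

The values for n = 1, 2, …, 12 are 17, 19, 23, 29, 37, 47, 59, 73, 89, 107, 127, 149, and each of these is prime.
So no value in the range makes the expression composite.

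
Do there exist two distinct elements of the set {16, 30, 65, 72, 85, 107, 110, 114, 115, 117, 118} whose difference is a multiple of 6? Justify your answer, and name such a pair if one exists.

Reduce each element mod 6: 16↦4, 30↦0, 65↦5, 72↦0, 85↦1, 107↦5, 110↦2, 114↦0, 115↦1, 117↦3, 118↦4. The residue 4 repeats (at 16 and 118), and 118 − 16 = 102 = 17·6.

16 and 118 are such a pair.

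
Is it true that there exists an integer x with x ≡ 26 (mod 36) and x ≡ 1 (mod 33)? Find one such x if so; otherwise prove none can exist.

There is no such integer.

gcd(36, 33) = 3. If x ≡ 26 (mod 36) and x ≡ 1 (mod 33), then x ≡ 26 (mod 3) and x ≡ 1 (mod 3).
These are incompatible: 26 − 1 = 25 is not divisible by 3.
Therefore no such x exists.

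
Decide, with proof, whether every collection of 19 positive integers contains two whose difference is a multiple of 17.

Yes, this is always true.

There are exactly 17 possible remainders on division by 17.
With 19 integers and only 17 classes, the pigeonhole principle forces two of them, say a and b, into the same class.
Their difference a − b is then a multiple of 17.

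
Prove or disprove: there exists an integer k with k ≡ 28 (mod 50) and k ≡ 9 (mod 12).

No such integer exists.

Both moduli are multiples of 2 = gcd(50, 12), so any solution would satisfy k ≡ 28 and k ≡ 9 modulo 2 simultaneously.
These are incompatible: 28 − 9 = 19 is not divisible by 2.
Hence the system has no solution.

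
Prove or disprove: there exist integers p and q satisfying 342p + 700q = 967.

Any value of 342p + 700q is a multiple of gcd(342, 700) = 2.
But 967 is not a multiple of 2 (it leaves remainder 1).
Therefore 342p + 700q = 967 has no solution in integers.

There are no such integers.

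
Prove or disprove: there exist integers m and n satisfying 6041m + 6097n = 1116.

There are no such integers.

Any value of 6041m + 6097n is a multiple of gcd(6041, 6097) = 7.
But 1116 = 7·159 + 3, so 7 ∤ 1116.
Hence no integers m, n satisfy the equation.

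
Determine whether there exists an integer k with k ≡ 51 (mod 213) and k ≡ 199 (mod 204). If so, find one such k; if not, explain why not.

Both moduli are multiples of 3 = gcd(213, 204), so any solution would satisfy k ≡ 51 and k ≡ 199 modulo 3 simultaneously.
These are incompatible: 51 − 199 = -148 is not divisible by 3.
Therefore no such k exists.

No, no such integer exists.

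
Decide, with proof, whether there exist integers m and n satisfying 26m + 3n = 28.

Since gcd(26, 3) = 1, every integer is an integer combination of 26 and 3.
Run the Euclidean algorithm on 26 and 3: 26 = 8·3 + 2, 3 = 1·2 + 1, 2 = 2·1 + 0.
Unwinding: 1 = 3 − 1·2 = 3 − (26 − 8·3) = −26 + 9·3, i.e. 26·(-1) + 3·9 = 1.
Times 28: 26·(-28) + 3·252 = 28, so (-28, 252) solves it.
Adding 10·3 to m and subtracting 10·26 from n gives the tidier solution (2, -8).
Indeed 26·2 + 3·(-8) = 52 − 24 = 28.

m = 2, n = -8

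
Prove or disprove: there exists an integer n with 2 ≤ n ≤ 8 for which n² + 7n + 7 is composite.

At n = 4: 4² + 7·4 + 7 = 51 = 3·17, which is composite.

n = 4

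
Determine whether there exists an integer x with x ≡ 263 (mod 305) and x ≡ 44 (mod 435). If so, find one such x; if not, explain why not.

No, no such integer exists.

Both moduli are multiples of 5 = gcd(305, 435), so any solution would satisfy x ≡ 263 and x ≡ 44 modulo 5 simultaneously.
However 263 ≡ 3 and 44 ≡ 4 (mod 5), and 3 ≠ 4.
Therefore no such x exists.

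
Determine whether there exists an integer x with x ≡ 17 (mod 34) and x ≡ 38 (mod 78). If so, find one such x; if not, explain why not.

gcd(34, 78) = 2. If x ≡ 17 (mod 34) and x ≡ 38 (mod 78), then x ≡ 17 (mod 2) and x ≡ 38 (mod 2).
But 17 mod 2 = 1 while 38 mod 2 = 0, a contradiction.
Therefore no such x exists.

There is no such integer.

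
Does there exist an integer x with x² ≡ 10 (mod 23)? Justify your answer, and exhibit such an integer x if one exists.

There is no such integer.

Apply Euler's criterion with the prime 23: 10 is a quadratic residue iff 10^11 ≡ 1 (mod 23), and a non-residue iff it is ≡ −1.
Squaring successively (mod 23): 10^2 = 100 ≡ 8; 10^4 ≡ 8² = 64 ≡ 18; 10^8 ≡ 18² = 324 ≡ 2.
Since 11 = 8 + 2 + 1, 10^11 ≡ 2 · 8 · 10; multiplying out mod 23: 2·8 = 16 ≡ 16, then 16·10 = 160 ≡ 22. Thus 10^11 ≡ 22 ≡ −1 (mod 23).
The value −1 means 10 is a non-residue modulo 23, so x² ≡ 10 (mod 23) is impossible.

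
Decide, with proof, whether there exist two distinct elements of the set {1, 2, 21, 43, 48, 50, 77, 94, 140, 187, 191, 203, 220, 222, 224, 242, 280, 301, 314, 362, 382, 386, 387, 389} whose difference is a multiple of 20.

Both 1 and 21 leave remainder 1 on division by 20; their difference 20 = 1·20 is a multiple of 20.

The pair (1, 21) works.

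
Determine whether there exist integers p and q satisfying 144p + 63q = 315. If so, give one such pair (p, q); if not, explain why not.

Every value of 144p + 63q is a multiple of gcd(144, 63) = 9; since 9 ∣ 315, solutions exist.
Dividing through by 9 reduces the equation to 16p + 7q = 35.
Run the Euclidean algorithm on 16 and 7: 16 = 2·7 + 2, 7 = 3·2 + 1, 2 = 2·1 + 0.
Back-substituting, 1 = 7 − 3·2 = 7 − 3·(16 − 2·7) = −3·16 + 7·7; that is, 16·(-3) + 7·7 = 1.
Times 35: 16·(-105) + 7·245 = 35, so (-105, 245) solves it.
The general solution is p = -105 + 7k, q = 245 − 16k; taking k = 15 gives the smaller pair p = 0, q = 5.
Check: 144·0 + 63·5 = 0 + 315 = 315. ✓

p = 0, q = 5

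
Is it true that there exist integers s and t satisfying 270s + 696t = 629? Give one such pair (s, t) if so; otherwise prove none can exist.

gcd(270, 696) = 6, so every integer of the form 270s + 696t is a multiple of 6.
But 629 is not a multiple of 6 (it leaves remainder 5).
Hence no integers s, t satisfy the equation.

There are no such integers.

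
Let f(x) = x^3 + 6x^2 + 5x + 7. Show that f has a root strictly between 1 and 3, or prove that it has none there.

The endpoint values f(1) = 19 and f(3) = 103 are both positive. Claim: f(x) > 0 for every x in (1, 3).
Shift to the endpoint 1: with x = 1 + u (0 < u < 2), one computes f(1 + u) = u^3 + 9u^2 + 20u + 19.
All 4 nonzero coefficients of this polynomial in u are positive; hence for u > 0 the value is a sum of positive terms (the constant 19 among them).
Therefore f(x) > 0 throughout (1, 3), and f has no zero there.

f has no root in that interval.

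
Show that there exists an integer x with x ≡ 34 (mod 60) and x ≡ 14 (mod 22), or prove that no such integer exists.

x = 454

gcd(60, 22) = 2. A simultaneous solution exists iff 34 ≡ 14 (mod 2); here 34 mod 2 = 0 = 14 mod 2, so it does.
Step through x = 34, 34 + 60, 34 + 2·60, …: the values 34, 94, 154, 214, 274, 334, 394, 454 reduce mod 22 to 12, 6, 0, 16, 10, 4, 20, 14. The value 454 hits 14.
Indeed 454 ≡ 34 (mod 60) and 454 ≡ 14 (mod 22).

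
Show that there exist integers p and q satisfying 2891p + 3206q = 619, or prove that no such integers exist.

Any value of 2891p + 3206q is a multiple of gcd(2891, 3206) = 7.
However 619 leaves remainder 3 on division by 7.
Hence no integers p, q satisfy the equation.

No such integers exist.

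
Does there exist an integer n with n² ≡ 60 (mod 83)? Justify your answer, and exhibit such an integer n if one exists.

83 is prime, so by Euler's criterion 60 is a square mod 83 iff 60^((83−1)/2) = 60^41 ≡ 1 (mod 83).
Squaring successively (mod 83): 60^2 = 3600 ≡ 31; 60^4 ≡ 31² = 961 ≡ 48; 60^8 ≡ 48² = 2304 ≡ 63; 60^16 ≡ 63² = 3969 ≡ 68; 60^32 ≡ 68² = 4624 ≡ 59.
Since 41 = 32 + 8 + 1, 60^41 ≡ 59 · 63 · 60; multiplying out mod 83: 59·63 = 3717 ≡ 65, then 65·60 = 3900 ≡ 82. Thus 60^41 ≡ 82 ≡ −1 (mod 83).
The value −1 means 60 is a non-residue modulo 83, so n² ≡ 60 (mod 83) is impossible.

There is no such integer.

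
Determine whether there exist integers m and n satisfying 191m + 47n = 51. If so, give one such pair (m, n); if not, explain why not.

191 and 47 are coprime, so 191m + 47n ranges over all of ℤ.
Run the Euclidean algorithm on 191 and 47: 191 = 4·47 + 3, 47 = 15·3 + 2, 3 = 1·2 + 1, 2 = 2·1 + 0.
Unwinding: 1 = 3 − 1·2 = 3 − (47 − 15·3) = −47 + 16·3 = −47 + 16·(191 − 4·47) = 16·191 − 65·47, i.e. 191·16 + 47·(-65) = 1.
Multiplying through by 51: m = 16·51 = 816, n = (-65)·51 = -3315 is a solution.
Shifting by a multiple of (47, −191) keeps it a solution: m = 816 − 17·47 = 17, n = -3315 + 17·191 = -68.
Check: 191·17 + 47·(-68) = 3247 − 3196 = 51. ✓

m = 17, n = -68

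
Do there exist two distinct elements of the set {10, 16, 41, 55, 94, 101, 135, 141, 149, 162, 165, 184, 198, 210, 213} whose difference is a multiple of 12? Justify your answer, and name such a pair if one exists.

Reduce each element mod 12: 10↦10, 16↦4, 41↦5, 55↦7, 94↦10, 101↦5, 135↦3, 141↦9, 149↦5, 162↦6, 165↦9, 184↦4, 198↦6, 210↦6, 213↦9. The residue 10 repeats (at 10 and 94), and 94 − 10 = 84 = 7·12.

The pair (10, 94) works.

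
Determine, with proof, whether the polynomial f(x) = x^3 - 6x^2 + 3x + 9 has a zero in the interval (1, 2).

Such a root exists.

f(1) = 7 and f(2) = -1, which have opposite signs.
f is continuous everywhere (it is a polynomial), in particular on [1, 2].
By the Intermediate Value Theorem, f takes the value 0 somewhere in the open interval.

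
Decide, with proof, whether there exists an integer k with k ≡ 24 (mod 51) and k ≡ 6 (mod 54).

k = 330

gcd(51, 54) = 3. A simultaneous solution exists iff 24 ≡ 6 (mod 3); here 24 mod 3 = 0 = 6 mod 3, so it does.
List candidates k ≡ 24 (mod 51): 24, 75, 126, 177, 228, 279, 330. Modulo 54 these are 24, 21, 18, 15, 12, 9, 6; 330 gives 6 as required.
Check: 330 mod 51 = 24, 330 mod 54 = 6. ✓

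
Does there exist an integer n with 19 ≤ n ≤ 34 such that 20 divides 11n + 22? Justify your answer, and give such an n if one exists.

The values of 11n + 22 for n = 19, 20, …, 34 are 231, 242, 253, 264, 275, 286, 297, 308, 319, 330, 341, 352, 363, 374, 385, 396; reduced mod 20 these are 11, 2, 13, 4, 15, 6, 17, 8, 19, 10, 1, 12, 3, 14, 5, 16.
The residue 0 does not occur, so no n in [19, 34] makes 11n + 22 a multiple of 20.

No, no such integer n in that range exists.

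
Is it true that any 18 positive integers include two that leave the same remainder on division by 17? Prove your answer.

There are exactly 17 possible remainders on division by 17.
Since 18 > 17, two of the 18 integers must share a residue class by the pigeonhole principle; call them a and b.
So a and b have equal remainders mod 17, which is exactly what was to be shown.

Yes, this is always true.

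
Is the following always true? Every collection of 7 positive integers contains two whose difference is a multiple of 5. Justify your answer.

Each integer lies in one of the 5 residue classes modulo 5.
Placing 7 integers into 5 classes, some class receives at least two — say a and b.
Their difference a − b is then a multiple of 5.

Yes, this is always true.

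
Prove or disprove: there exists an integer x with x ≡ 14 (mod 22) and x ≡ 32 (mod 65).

Since 22 and 65 share no common factor, CRT says the pair of congruences has a solution (unique mod 1430).
Write x = 14 + 22t and require 14 + 22t ≡ 32 (mod 65), i.e. 22t ≡ 18 (mod 65).
Since 22·3 = 66 = 1·65 + 1, the inverse of 22 mod 65 is 3.
Multiplying by 3: t ≡ 3·18 = 54 (mod 65).
With t = 54: x = 14 + 22·54 = 1202.
Check: 1202 mod 22 = 14, 1202 mod 65 = 32. ✓

x = 1202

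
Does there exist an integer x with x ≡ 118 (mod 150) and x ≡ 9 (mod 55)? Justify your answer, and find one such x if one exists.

Both moduli are multiples of 5 = gcd(150, 55), so any solution would satisfy x ≡ 118 and x ≡ 9 modulo 5 simultaneously.
But 118 mod 5 = 3 while 9 mod 5 = 4, a contradiction.
Hence the system has no solution.

There is no such integer.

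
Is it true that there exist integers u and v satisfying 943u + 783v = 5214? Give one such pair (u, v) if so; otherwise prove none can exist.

u = 336, v = -398

943 and 783 are coprime, so 943u + 783v ranges over all of ℤ.
Euclidean algorithm: 943 = 1·783 + 160, 783 = 4·160 + 143, 160 = 1·143 + 17, 143 = 8·17 + 7, 17 = 2·7 + 3, 7 = 2·3 + 1, 3 = 3·1 + 0.
Back-substituting, 1 = 7 − 2·3 = 7 − 2·(17 − 2·7) = −2·17 + 5·7 = −2·17 + 5·(143 − 8·17) = 5·143 − 42·17 = 5·143 − 42·(160 − 1·143) = −42·160 + 47·143 = −42·160 + 47·(783 − 4·160) = 47·783 − 230·160 = 47·783 − 230·(943 − 1·783) = −230·943 + 277·783; that is, 943·(-230) + 783·277 = 1.
Multiplying through by 5214: u = (-230)·5214 = -1199220, v = 277·5214 = 1444278 is a solution.
The general solution is u = -1199220 + 783k, v = 1444278 − 943k; taking k = 1532 gives the smaller pair u = 336, v = -398.
Indeed 943·336 + 783·(-398) = 316848 − 311634 = 5214.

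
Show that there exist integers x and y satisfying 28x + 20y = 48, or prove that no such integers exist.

x = 1, y = 1

Since gcd(28, 20) = 4 and 48 = 4·12, Bézout's identity guarantees a solution.
Dividing through by 4 reduces the equation to 7x + 5y = 12.
Run the Euclidean algorithm on 7 and 5: 7 = 1·5 + 2, 5 = 2·2 + 1, 2 = 2·1 + 0.
Working back up the chain: 1 = 5 − 2·2 = 5 − 2·(7 − 1·5) = −2·7 + 3·5. So 7·(-2) + 5·3 = 1.
Scaling by 12 gives the particular solution (x, y) = (-24, 36).
Adding 5·5 to x and subtracting 5·7 from y gives the tidier solution (1, 1).
Indeed 28·1 + 20·1 = 28 + 20 = 48.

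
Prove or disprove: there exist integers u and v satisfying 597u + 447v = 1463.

There are no such integers.

gcd(597, 447) = 3, so every integer of the form 597u + 447v is a multiple of 3.
However 1463 leaves remainder 2 on division by 3.
Hence no integers u, v satisfy the equation.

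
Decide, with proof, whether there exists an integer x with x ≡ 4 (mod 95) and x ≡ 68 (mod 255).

Both moduli are multiples of 5 = gcd(95, 255), so any solution would satisfy x ≡ 4 and x ≡ 68 modulo 5 simultaneously.
These are incompatible: 4 − 68 = -64 is not divisible by 5.
So no integer satisfies both congruences.

There is no such integer.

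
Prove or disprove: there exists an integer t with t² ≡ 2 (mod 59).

Apply Euler's criterion with the prime 59: 2 is a quadratic residue iff 2^29 ≡ 1 (mod 59), and a non-residue iff it is ≡ −1.
Squaring successively (mod 59): 2^2 = 4 ≡ 4; 2^4 ≡ 4² = 16 ≡ 16; 2^8 ≡ 16² = 256 ≡ 20; 2^16 ≡ 20² = 400 ≡ 46.
Since 29 = 16 + 8 + 4 + 1, 2^29 ≡ 46 · 20 · 16 · 2; multiplying out mod 59: 46·20 = 920 ≡ 35, then 35·16 = 560 ≡ 29, then 29·2 = 58 ≡ 58. Thus 2^29 ≡ 58 ≡ −1 (mod 59).
By Euler's criterion 2 is a quadratic non-residue mod 59: no t satisfies t² ≡ 2 (mod 59).

No, no such integer exists.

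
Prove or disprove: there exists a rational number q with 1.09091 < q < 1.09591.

q = 23/21

Multiplying by 21: 21·1.09091 = 22.90911 and 21·1.09591 = 23.01411, so the integer 23 lies strictly between them.
Dividing back, 1.09091 < 23/21 < 1.09591, and 23/21 is rational.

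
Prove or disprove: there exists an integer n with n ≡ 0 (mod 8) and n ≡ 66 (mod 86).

Here gcd(8, 86) = 2, and both 0 and 66 leave remainder 0 mod 2, so the system is consistent.
Put n = 0 + 8t, so we need 8t ≡ 66 (mod 86), equivalently (divide by 2) 4t ≡ 33 (mod 43).
To invert 4 modulo 43: 43 = 10·4 + 3, 4 = 1·3 + 1, 3 = 3·1 + 0, and unwinding, 1 = 4 − 1·3 = 4 − (43 − 10·4) = −43 + 11·4. Thus 4⁻¹ ≡ 11 (mod 43).
Therefore t ≡ 11·33 = 363 ≡ 19 (mod 43).
Then n = 0 + 8·19 = 152.
Indeed 152 ≡ 0 (mod 8) and 152 ≡ 66 (mod 86).

n = 152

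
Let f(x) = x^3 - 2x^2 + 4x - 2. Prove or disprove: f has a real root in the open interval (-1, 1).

Yes, f has a root in the interval.

f(-1) = -9 and f(1) = 1, which have opposite signs.
f is continuous everywhere (it is a polynomial), in particular on [-1, 1].
By the Intermediate Value Theorem f must vanish at some point of (-1, 1).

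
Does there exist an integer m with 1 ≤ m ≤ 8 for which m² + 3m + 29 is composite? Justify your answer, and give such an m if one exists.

At m = 7: 7² + 3·7 + 29 = 99 = 3·33, which is composite.

m = 7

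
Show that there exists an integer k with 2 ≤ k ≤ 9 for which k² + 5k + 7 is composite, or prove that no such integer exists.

At k = 9: 9² + 5·9 + 7 = 133 = 7·19, which is composite.

k = 9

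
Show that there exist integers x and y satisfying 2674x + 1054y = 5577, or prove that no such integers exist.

Any value of 2674x + 1054y is a multiple of gcd(2674, 1054) = 2.
But 5577 = 2·2788 + 1, so 2 ∤ 5577.
Therefore 2674x + 1054y = 5577 has no solution in integers.

No such integers exist.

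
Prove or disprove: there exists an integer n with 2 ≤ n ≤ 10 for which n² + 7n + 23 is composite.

At n = 7: 7² + 7·7 + 23 = 121 = 11·11, which is composite.

n = 7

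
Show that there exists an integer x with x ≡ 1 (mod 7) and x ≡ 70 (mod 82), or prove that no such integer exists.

x = 316

gcd(7, 82) = 1, so the Chinese Remainder Theorem guarantees exactly one residue class mod 574 satisfying both.
Write x = 1 + 7t and require 1 + 7t ≡ 70 (mod 82), i.e. 7t ≡ 69 (mod 82).
Since 7·47 = 329 = 4·82 + 1, the inverse of 7 mod 82 is 47.
Therefore t ≡ 47·69 = 3243 ≡ 45 (mod 82).
With t = 45: x = 1 + 7·45 = 316.
Verify: 316 = 45·7 + 1 and 316 = 3·82 + 70. ✓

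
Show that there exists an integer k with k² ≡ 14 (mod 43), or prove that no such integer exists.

k = 33 works: 33² = 1089, and 1089 − 14 = 1075 = 25·43.

k = 33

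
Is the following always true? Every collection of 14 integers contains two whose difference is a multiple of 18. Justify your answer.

No, the set {72, 73, 74, 75, 76, 77, 78, 79, 80, 81, 82, 83, 84, 85} is a counterexample.

Take the 14 consecutive integers 72, 73, …, 85: their residues mod 18 are all distinct because 14 ≤ 18.
No two share a residue, so no pair has difference divisible by 18; the claim fails for this set.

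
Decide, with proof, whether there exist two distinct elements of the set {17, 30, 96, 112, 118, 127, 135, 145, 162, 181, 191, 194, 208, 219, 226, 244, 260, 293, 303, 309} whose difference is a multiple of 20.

Reduce each element modulo 20: 17↦17, 30↦10, 96↦16, 112↦12, 118↦18, 127↦7, 135↦15, 145↦5, 162↦2, 181↦1, 191↦11, 194↦14, 208↦8, 219↦19, 226↦6, 244↦4, 260↦0, 293↦13, 303↦3, 309↦9.
All 20 residues are distinct, so no two elements differ by a multiple of 20.

There is no such pair.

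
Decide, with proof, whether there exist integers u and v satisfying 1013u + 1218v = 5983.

u = 155, v = -124

Since gcd(1013, 1218) = 1, every integer is an integer combination of 1013 and 1218.
Run the Euclidean algorithm on 1218 and 1013: 1218 = 1·1013 + 205, 1013 = 4·205 + 193, 205 = 1·193 + 12, 193 = 16·12 + 1, 12 = 12·1 + 0.
Back-substituting, 1 = 193 − 16·12 = 193 − 16·(205 − 1·193) = −16·205 + 17·193 = −16·205 + 17·(1013 − 4·205) = 17·1013 − 84·205 = 17·1013 − 84·(1218 − 1·1013) = −84·1218 + 101·1013; that is, 1013·101 + 1218·(-84) = 1.
Scaling by 5983 gives the particular solution (u, v) = (604283, -502572).
Subtracting 496·1218 from u and adding 496·1013 to v gives the tidier solution (155, -124).
Indeed 1013·155 + 1218·(-124) = 157015 − 151032 = 5983.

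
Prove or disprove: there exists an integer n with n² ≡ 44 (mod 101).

101 is prime, so by Euler's criterion 44 is a square mod 101 iff 44^((101−1)/2) = 44^50 ≡ 1 (mod 101).
Repeated squaring mod 101: 44^2 = 1936 ≡ 17; 44^4 ≡ 17² = 289 ≡ 87; 44^8 ≡ 87² = 7569 ≡ 95; 44^16 ≡ 95² = 9025 ≡ 36; 44^32 ≡ 36² = 1296 ≡ 84.
Since 50 = 32 + 16 + 2, 44^50 ≡ 84 · 36 · 17; multiplying out mod 101: 84·36 = 3024 ≡ 95, then 95·17 = 1615 ≡ 100. Thus 44^50 ≡ 100 ≡ −1 (mod 101).
The value −1 means 44 is a non-residue modulo 101, so n² ≡ 44 (mod 101) is impossible.

No, no such integer exists.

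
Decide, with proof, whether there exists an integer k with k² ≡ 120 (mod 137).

k = 42 works: 42² = 1764, and 1764 − 120 = 1644 = 12·137.

k = 42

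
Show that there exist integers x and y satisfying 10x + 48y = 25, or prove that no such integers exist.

There are no such integers.

Any value of 10x + 48y is a multiple of gcd(10, 48) = 2.
But 25 = 2·12 + 1, so 2 ∤ 25.
So the equation is unsolvable over ℤ.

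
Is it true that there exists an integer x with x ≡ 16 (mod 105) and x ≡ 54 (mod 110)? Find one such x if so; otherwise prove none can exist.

Reduce both congruences modulo 5, which divides 105 and 110: they say x ≡ 16 (mod 5) and x ≡ 54 (mod 5).
However 16 ≡ 1 and 54 ≡ 4 (mod 5), and 1 ≠ 4.
So no integer satisfies both congruences.

No, no such integer exists.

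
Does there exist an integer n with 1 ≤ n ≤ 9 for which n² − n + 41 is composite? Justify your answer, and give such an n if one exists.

There is no such integer n in that range.

The values for n = 1, 2, …, 9 are 41, 43, 47, 53, 61, 71, 83, 97, 113, and each of these is prime.
So no value in the range makes the expression composite.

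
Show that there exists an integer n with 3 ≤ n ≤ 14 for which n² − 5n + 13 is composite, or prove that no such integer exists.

n = 9

At n = 9: 9² − 5·9 + 13 = 49 = 7·7, which is composite.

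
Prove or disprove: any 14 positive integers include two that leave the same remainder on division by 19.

Consider the 14 integers 79, 80, …, 92. They lie in distinct residue classes modulo 19, since 14 ≤ 19.
So no two of them leave the same remainder on division by 19; the claim fails for this set.

No; for instance {79, 80, 81, 82, 83, 84, 85, 86, 87, 88, 89, 90, 91, 92} is a counterexample.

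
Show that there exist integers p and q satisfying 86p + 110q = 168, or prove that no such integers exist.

gcd(86, 110) = 2, and 2 divides 168, so integer solutions exist.
Dividing through by 2 reduces the equation to 43p + 55q = 84.
Run the Euclidean algorithm on 55 and 43: 55 = 1·43 + 12, 43 = 3·12 + 7, 12 = 1·7 + 5, 7 = 1·5 + 2, 5 = 2·2 + 1, 2 = 2·1 + 0.
Unwinding: 1 = 5 − 2·2 = 5 − 2·(7 − 1·5) = −2·7 + 3·5 = −2·7 + 3·(12 − 1·7) = 3·12 − 5·7 = 3·12 − 5·(43 − 3·12) = −5·43 + 18·12 = −5·43 + 18·(55 − 1·43) = 18·55 − 23·43, i.e. 43·(-23) + 55·18 = 1.
Scaling by 84 gives the particular solution (p, q) = (-1932, 1512).
Shifting by a multiple of (55, −43) keeps it a solution: p = -1932 + 36·55 = 48, q = 1512 − 36·43 = -36.
Check: 86·48 + 110·(-36) = 4128 − 3960 = 168. ✓

p = 48, q = -36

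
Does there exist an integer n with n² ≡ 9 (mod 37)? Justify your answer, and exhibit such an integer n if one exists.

Take n = 34. Then 34² = 1156 = 31·37 + 9, so 34² ≡ 9 (mod 37).

n = 34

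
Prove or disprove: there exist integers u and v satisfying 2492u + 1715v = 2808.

No, no such integers exist.

Both 2492 and 1715 are divisible by gcd(2492, 1715) = 7, hence so is any combination 2492u + 1715v.
But 2808 = 7·401 + 1, so 7 ∤ 2808.
Therefore 2492u + 1715v = 2808 has no solution in integers.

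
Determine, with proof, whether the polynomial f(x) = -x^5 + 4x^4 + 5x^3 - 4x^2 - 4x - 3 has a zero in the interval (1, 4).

Such a root exists.

f(1) = -3 and f(4) = 237, which have opposite signs.
Since f is a polynomial it is continuous on [1, 4].
By the Intermediate Value Theorem, f takes the value 0 somewhere in the open interval.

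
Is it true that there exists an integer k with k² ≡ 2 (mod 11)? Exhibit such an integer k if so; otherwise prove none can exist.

Computing k² mod 11 for k = 0, 1, …, 5 (enough, by the symmetry k ↦ 11 − k) gives 0, 1, 4, 9, 5, 3.
So the quadratic residues mod 11 are {0, 1, 3, 4, 5, 9}, and 2 is not among them.
Hence no integer k has k² ≡ 2 (mod 11).

There is no such integer.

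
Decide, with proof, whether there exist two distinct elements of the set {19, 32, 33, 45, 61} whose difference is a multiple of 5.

No such pair exists.

Reduce each element modulo 5: 19↦4, 32↦2, 33↦3, 45↦0, 61↦1.
No residue repeats among the 5 elements, so no pair has difference ≡ 0 (mod 5).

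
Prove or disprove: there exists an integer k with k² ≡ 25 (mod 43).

k = 38

k = 38 works: 38² = 1444, and 1444 − 25 = 1419 = 33·43.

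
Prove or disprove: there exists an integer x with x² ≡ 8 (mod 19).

Since (19 − x)² ≡ x² (mod 19), it suffices to square x = 0, 1, …, 9: the residues are 0, 1, 4, 9, 16, 6, 17, 11, 7, 5.
The set of squares mod 19 is therefore {0, 1, 4, 5, 6, 7, 9, 11, 16, 17}, which does not contain 8.
Hence no integer x has x² ≡ 8 (mod 19).

No such integer exists.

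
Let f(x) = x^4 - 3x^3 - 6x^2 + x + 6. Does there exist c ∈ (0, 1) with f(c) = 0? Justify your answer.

f(0) = 6 and f(1) = -1, which have opposite signs.
f is continuous everywhere (it is a polynomial), in particular on [0, 1].
So by the Intermediate Value Theorem there is a c strictly between 0 and 1 with f(c) = 0.

Yes, such a c exists.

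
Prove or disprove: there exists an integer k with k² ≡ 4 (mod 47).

k = 45

Take k = 45. Then 45² = 2025 = 43·47 + 4, so 45² ≡ 4 (mod 47).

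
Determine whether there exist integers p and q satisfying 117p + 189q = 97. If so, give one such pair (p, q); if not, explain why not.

Both 117 and 189 are divisible by gcd(117, 189) = 9, hence so is any combination 117p + 189q.
But 97 is not a multiple of 9 (it leaves remainder 7).
So the equation is unsolvable over ℤ.

No, no such integers exist.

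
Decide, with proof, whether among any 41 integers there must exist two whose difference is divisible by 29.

There are exactly 29 possible remainders on division by 29.
Since 41 > 29, two of the 41 integers must share a residue class by the pigeonhole principle; call them a and b.
Equal remainders mean a − b ≡ 0 (mod 29), so 29 divides their difference.

Yes.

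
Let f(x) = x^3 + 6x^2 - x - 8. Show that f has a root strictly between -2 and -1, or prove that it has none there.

Yes, f has a root in the interval.

f(-2) = 10 and f(-1) = -2, which have opposite signs.
Since f is a polynomial it is continuous on [-2, -1].
By the Intermediate Value Theorem, f takes the value 0 somewhere in the open interval.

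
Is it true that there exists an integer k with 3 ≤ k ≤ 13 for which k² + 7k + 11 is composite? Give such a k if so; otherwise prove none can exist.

k = 4

At k = 4: 4² + 7·4 + 11 = 55 = 5·11, which is composite.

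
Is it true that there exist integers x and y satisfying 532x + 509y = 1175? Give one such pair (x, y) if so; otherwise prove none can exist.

x = 206, y = -213

532 and 509 are coprime, so 532x + 509y ranges over all of ℤ.
Run the Euclidean algorithm on 532 and 509: 532 = 1·509 + 23, 509 = 22·23 + 3, 23 = 7·3 + 2, 3 = 1·2 + 1, 2 = 2·1 + 0.
Back-substituting, 1 = 3 − 1·2 = 3 − (23 − 7·3) = −23 + 8·3 = −23 + 8·(509 − 22·23) = 8·509 − 177·23 = 8·509 − 177·(532 − 1·509) = −177·532 + 185·509; that is, 532·(-177) + 509·185 = 1.
Scaling by 1175 gives the particular solution (x, y) = (-207975, 217375).
The general solution is x = -207975 + 509k, y = 217375 − 532k; taking k = 409 gives the smaller pair x = 206, y = -213.
Indeed 532·206 + 509·(-213) = 109592 − 108417 = 1175.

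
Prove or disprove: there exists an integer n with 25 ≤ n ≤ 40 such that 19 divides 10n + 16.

n = 25

n = 25 works, since 10·25 + 16 = 266 = 14·19.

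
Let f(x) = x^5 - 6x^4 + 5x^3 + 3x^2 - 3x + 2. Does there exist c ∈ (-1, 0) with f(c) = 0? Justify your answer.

f(-1) = -4 and f(0) = 2, which have opposite signs.
f is continuous everywhere (it is a polynomial), in particular on [-1, 0].
By the Intermediate Value Theorem f must vanish at some point of (-1, 0).

Yes, such a c exists.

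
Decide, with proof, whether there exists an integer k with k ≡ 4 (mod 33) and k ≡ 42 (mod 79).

k = 2017

Since 33 and 79 share no common factor, CRT says the pair of congruences has a solution (unique mod 2607).
Write k = 4 + 33t and require 4 + 33t ≡ 42 (mod 79), i.e. 33t ≡ 38 (mod 79).
Invert 33 mod 79 by the Euclidean algorithm: 79 = 2·33 + 13, 33 = 2·13 + 7, 13 = 1·7 + 6, 7 = 1·6 + 1, 6 = 6·1 + 0; back-substituting, 1 = 7 − 1·6 = 7 − (13 − 1·7) = −13 + 2·7 = −13 + 2·(33 − 2·13) = 2·33 − 5·13 = 2·33 − 5·(79 − 2·33) = −5·79 + 12·33. Hence 33·12 ≡ 1, so 33⁻¹ ≡ 12 (mod 79).
Therefore t ≡ 12·38 = 456 ≡ 61 (mod 79).
With t = 61: k = 4 + 33·61 = 2017.
Check: 2017 mod 33 = 4, 2017 mod 79 = 42. ✓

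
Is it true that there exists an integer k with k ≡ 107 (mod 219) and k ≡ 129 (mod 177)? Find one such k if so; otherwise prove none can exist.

Both moduli are multiples of 3 = gcd(219, 177), so any solution would satisfy k ≡ 107 and k ≡ 129 modulo 3 simultaneously.
However 107 ≡ 2 and 129 ≡ 0 (mod 3), and 2 ≠ 0.
So no integer satisfies both congruences.

No such integer exists.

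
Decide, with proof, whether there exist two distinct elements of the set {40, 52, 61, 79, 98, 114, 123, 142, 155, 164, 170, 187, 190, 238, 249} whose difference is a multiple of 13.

The pair (40, 79) works.

Both 40 and 79 leave remainder 1 on division by 13; their difference 39 = 3·13 is a multiple of 13.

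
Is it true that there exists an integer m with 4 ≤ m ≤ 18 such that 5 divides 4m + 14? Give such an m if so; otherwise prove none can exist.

m = 4

m = 4 works, since 4·4 + 14 = 30 = 6·5.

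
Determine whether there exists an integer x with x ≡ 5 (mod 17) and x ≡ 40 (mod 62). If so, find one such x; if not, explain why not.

x = 226

Since 17 and 62 share no common factor, CRT says the pair of congruences has a solution (unique mod 1054).
Any solution of the first congruence is x = 5 + 17t; substituting into the second, 17t ≡ 40 − 5 ≡ 35 (mod 62).
To invert 17 modulo 62: 62 = 3·17 + 11, 17 = 1·11 + 6, 11 = 1·6 + 5, 6 = 1·5 + 1, 5 = 5·1 + 0, and unwinding, 1 = 6 − 1·5 = 6 − (11 − 1·6) = −11 + 2·6 = −11 + 2·(17 − 1·11) = 2·17 − 3·11 = 2·17 − 3·(62 − 3·17) = −3·62 + 11·17. Thus 17⁻¹ ≡ 11 (mod 62).
Therefore t ≡ 11·35 = 385 ≡ 13 (mod 62).
With t = 13: x = 5 + 17·13 = 226.
Indeed 226 ≡ 5 (mod 17) and 226 ≡ 40 (mod 62).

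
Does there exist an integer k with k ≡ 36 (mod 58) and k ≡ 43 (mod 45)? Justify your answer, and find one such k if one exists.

k = 268

The moduli 58 and 45 are coprime, so by the Chinese Remainder Theorem a unique solution modulo 2610 exists.
Write k = 36 + 58t and require 36 + 58t ≡ 43 (mod 45), i.e. 58t ≡ 7 (mod 45).
58 ≡ 13 (mod 45), so this reads 13t ≡ 7 (mod 45). Note 13·7 = 91 ≡ 1 (mod 45) (as 91 − 1 = 2·45), so 13⁻¹ ≡ 7.
Multiplying by 7: t ≡ 7·7 = 49 ≡ 4 (mod 45).
Taking t = 4 gives k = 36 + 58·4 = 268.
Check: 268 mod 58 = 36, 268 mod 45 = 43. ✓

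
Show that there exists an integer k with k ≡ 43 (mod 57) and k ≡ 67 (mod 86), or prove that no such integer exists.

The moduli 57 and 86 are coprime, so by the Chinese Remainder Theorem a unique solution modulo 4902 exists.
Write k = 43 + 57t and require 43 + 57t ≡ 67 (mod 86), i.e. 57t ≡ 24 (mod 86).
Note 57·83 = 4731 ≡ 1 (mod 86) (as 4731 − 1 = 55·86), so 57⁻¹ ≡ 83.
Therefore t ≡ 83·24 = 1992 ≡ 14 (mod 86).
With t = 14: k = 43 + 57·14 = 841.
Check: 841 mod 57 = 43, 841 mod 86 = 67. ✓

k = 841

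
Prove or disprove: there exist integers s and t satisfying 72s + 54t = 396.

s = 1, t = 6

gcd(72, 54) = 18, and 18 divides 396, so integer solutions exist.
Dividing through by 18 reduces the equation to 4s + 3t = 22.
Run the Euclidean algorithm on 4 and 3: 4 = 1·3 + 1, 3 = 3·1 + 0.
Back-substituting, 1 = 4 − 1·3; that is, 4·1 + 3·(-1) = 1.
Scaling by 22 gives the particular solution (s, t) = (22, -22).
The general solution is s = 22 + 3k, t = -22 − 4k; taking k = -7 gives the smaller pair s = 1, t = 6.
Indeed 72·1 + 54·6 = 72 + 324 = 396.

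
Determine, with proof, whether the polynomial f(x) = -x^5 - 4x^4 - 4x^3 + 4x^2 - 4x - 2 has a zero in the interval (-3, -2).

The endpoint values f(-3) = 73 and f(-2) = 22 are both positive. Claim: f(x) > 0 for every x in (-3, -2).
Substitute x = -2 − u, where 0 < u < 1 on the interval. Expanding, f(-2 − u) = u^5 + 6u^4 + 12u^3 + 12u^2 + 20u + 22.
All 6 nonzero coefficients of this polynomial in u are positive; hence for u > 0 the value is a sum of positive terms (the constant 22 among them).
So f is strictly positive on (-3, -2); no root exists in the interval.

No such root exists.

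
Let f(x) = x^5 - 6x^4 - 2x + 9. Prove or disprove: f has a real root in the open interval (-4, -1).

Yes, f has a root in the interval.

f(-4) = -2543 and f(-1) = 4, which have opposite signs.
f is continuous everywhere (it is a polynomial), in particular on [-4, -1].
By the Intermediate Value Theorem f must vanish at some point of (-4, -1).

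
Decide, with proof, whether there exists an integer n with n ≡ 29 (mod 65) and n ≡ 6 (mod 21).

n = 1329

The moduli 65 and 21 are coprime, so by the Chinese Remainder Theorem a unique solution modulo 1365 exists.
Write n = 29 + 65t and require 29 + 65t ≡ 6 (mod 21), i.e. 65t ≡ 19 (mod 21).
65 ≡ 2 (mod 21), so this reads 2t ≡ 19 (mod 21). Note 2·11 = 22 ≡ 1 (mod 21) (as 22 − 1 = 1·21), so 2⁻¹ ≡ 11.
Multiplying by 11: t ≡ 11·19 = 209 ≡ 20 (mod 21).
Taking t = 20 gives n = 29 + 65·20 = 1329.
Check: 1329 mod 65 = 29, 1329 mod 21 = 6. ✓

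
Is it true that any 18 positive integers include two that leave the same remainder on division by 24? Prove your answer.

No; for instance {73, 74, 75, 76, 77, 78, 79, 80, 81, 82, 83, 84, 85, 86, 87, 88, 89, 90} is a counterexample.

Try 18 consecutive integers, 73, 74, …, 90. Their remainders mod 24 are 1, 2, 3, 4, 5, 6, 7, 8, 9, 10, 11, 12, 13, 14, 15, 16, 17, 18 — pairwise different, as any 18 ≤ 24 consecutive integers have distinct residues.
Hence this collection has no pair with equal remainders mod 24, disproving the claim.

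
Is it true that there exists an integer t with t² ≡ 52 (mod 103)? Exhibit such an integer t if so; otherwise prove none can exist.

Take t = 19. Then 19² = 361 = 3·103 + 52, so 19² ≡ 52 (mod 103).

t = 19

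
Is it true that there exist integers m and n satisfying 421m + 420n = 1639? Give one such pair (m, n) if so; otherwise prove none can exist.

m = 379, n = -376

421 and 420 are coprime, so 421m + 420n ranges over all of ℤ.
Dividing repeatedly: 421 = 1·420 + 1, 420 = 420·1 + 0.
Back-substituting, 1 = 421 − 1·420; that is, 421·1 + 420·(-1) = 1.
Scaling by 1639 gives the particular solution (m, n) = (1639, -1639).
Subtracting 3·420 from m and adding 3·421 to n gives the tidier solution (379, -376).
Check: 421·379 + 420·(-376) = 159559 − 157920 = 1639. ✓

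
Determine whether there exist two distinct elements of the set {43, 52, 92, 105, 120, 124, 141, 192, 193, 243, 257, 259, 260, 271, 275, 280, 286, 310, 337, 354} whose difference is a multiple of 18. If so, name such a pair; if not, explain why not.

Both 43 and 259 leave remainder 7 on division by 18; their difference 216 = 12·18 is a multiple of 18.

The pair (43, 259) works.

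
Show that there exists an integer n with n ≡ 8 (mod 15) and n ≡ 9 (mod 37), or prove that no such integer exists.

The moduli 15 and 37 are coprime, so by the Chinese Remainder Theorem a unique solution modulo 555 exists.
Write n = 8 + 15t and require 8 + 15t ≡ 9 (mod 37), i.e. 15t ≡ 1 (mod 37).
To invert 15 modulo 37: 37 = 2·15 + 7, 15 = 2·7 + 1, 7 = 7·1 + 0, and unwinding, 1 = 15 − 2·7 = 15 − 2·(37 − 2·15) = −2·37 + 5·15. Thus 15⁻¹ ≡ 5 (mod 37).
Multiplying by 5: t ≡ 5·1 = 5 (mod 37).
Taking t = 5 gives n = 8 + 15·5 = 83.
Check: 83 mod 15 = 8, 83 mod 37 = 9. ✓

n = 83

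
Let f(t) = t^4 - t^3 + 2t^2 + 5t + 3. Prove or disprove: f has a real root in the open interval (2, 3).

No such root exists.

f(2) = 29 and f(3) = 90, both positive, so a sign-change argument is unavailable; we show f keeps this sign on the whole interval.
Shift to the endpoint 2: with t = 2 + u (0 < u < 1), one computes f(2 + u) = u^4 + 7u^3 + 20u^2 + 33u + 29.
The nonzero coefficients here are all positive, so for u > 0 every term is positive (or zero), and the constant term 29 is strictly positive.
Therefore f(t) > 0 throughout (2, 3), and f has no zero there.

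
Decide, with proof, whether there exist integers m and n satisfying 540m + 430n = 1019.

Both 540 and 430 are divisible by gcd(540, 430) = 10, hence so is any combination 540m + 430n.
However 1019 leaves remainder 9 on division by 10.
So the equation is unsolvable over ℤ.

No such integers exist.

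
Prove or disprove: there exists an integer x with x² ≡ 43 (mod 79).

There is no such integer.

79 is prime, so by Euler's criterion 43 is a square mod 79 iff 43^((79−1)/2) = 43^39 ≡ 1 (mod 79).
Squaring successively (mod 79): 43^2 = 1849 ≡ 32; 43^4 ≡ 32² = 1024 ≡ 76; 43^8 ≡ 76² = 5776 ≡ 9; 43^16 ≡ 9² = 81 ≡ 2; 43^32 ≡ 2² = 4 ≡ 4.
Since 39 = 32 + 4 + 2 + 1, 43^39 ≡ 4 · 76 · 32 · 43; multiplying out mod 79: 4·76 = 304 ≡ 67, then 67·32 = 2144 ≡ 11, then 11·43 = 473 ≡ 78. Thus 43^39 ≡ 78 ≡ −1 (mod 79).
The value −1 means 43 is a non-residue modulo 79, so x² ≡ 43 (mod 79) is impossible.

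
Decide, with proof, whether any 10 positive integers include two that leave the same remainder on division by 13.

No, the set {52, 53, 54, 55, 56, 57, 58, 59, 60, 61} is a counterexample.

Try 10 consecutive integers, 52, 53, …, 61. Their remainders mod 13 are 0, 1, 2, 3, 4, 5, 6, 7, 8, 9 — pairwise different, as any 10 ≤ 13 consecutive integers have distinct residues.
So no two of them leave the same remainder on division by 13; the claim fails for this set.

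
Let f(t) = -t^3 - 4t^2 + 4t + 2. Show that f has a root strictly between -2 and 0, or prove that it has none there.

f(-2) = -14 and f(0) = 2, which have opposite signs.
f is continuous everywhere (it is a polynomial), in particular on [-2, 0].
By the Intermediate Value Theorem, f takes the value 0 somewhere in the open interval.

Such a root exists.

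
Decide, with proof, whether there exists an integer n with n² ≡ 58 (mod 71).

n = 49

Take n = 49. Then 49² = 2401 = 33·71 + 58, so 49² ≡ 58 (mod 71).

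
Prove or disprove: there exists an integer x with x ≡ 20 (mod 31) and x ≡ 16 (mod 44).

gcd(31, 44) = 1, so the Chinese Remainder Theorem guarantees exactly one residue class mod 1364 satisfying both.
Write x = 20 + 31t and require 20 + 31t ≡ 16 (mod 44), i.e. 31t ≡ 40 (mod 44).
Invert 31 mod 44 by the Euclidean algorithm: 44 = 1·31 + 13, 31 = 2·13 + 5, 13 = 2·5 + 3, 5 = 1·3 + 2, 3 = 1·2 + 1, 2 = 2·1 + 0; back-substituting, 1 = 3 − 1·2 = 3 − (5 − 1·3) = −5 + 2·3 = −5 + 2·(13 − 2·5) = 2·13 − 5·5 = 2·13 − 5·(31 − 2·13) = −5·31 + 12·13 = −5·31 + 12·(44 − 1·31) = 12·44 − 17·31. Hence 31·(-17) ≡ 1, so 31⁻¹ ≡ -17 ≡ 27 (mod 44).
Therefore t ≡ 27·40 = 1080 ≡ 24 (mod 44).
With t = 24: x = 20 + 31·24 = 764.
Verify: 764 = 24·31 + 20 and 764 = 17·44 + 16. ✓

x = 764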